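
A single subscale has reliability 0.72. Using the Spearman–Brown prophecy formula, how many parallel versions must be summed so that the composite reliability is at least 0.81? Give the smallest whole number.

k ≥ ρ*(1−ρ₁)/(ρ₁(1−ρ*)) = 0.81·0.28 / (0.72·0.19) = 1.658.
Smallest integer k = 2.

2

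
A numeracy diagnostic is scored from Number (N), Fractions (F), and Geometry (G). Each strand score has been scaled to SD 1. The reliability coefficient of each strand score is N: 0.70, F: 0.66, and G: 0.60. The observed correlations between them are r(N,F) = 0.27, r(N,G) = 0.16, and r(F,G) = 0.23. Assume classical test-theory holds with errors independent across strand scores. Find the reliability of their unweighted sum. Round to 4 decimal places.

Var(N+F+G) = 3 + 2·[0.27 + 0.16 + 0.23] = 3 + 1.32 = 4.32.
Under uncorrelated errors the observed covariances equal the true-score covariances, so only the own-variance terms attenuate.
True-score variance = [0.70 + 0.66 + 0.60] + 1.32 = 1.96 + 1.32 = 3.28.
Reliability = 3.28 / 4.32 = 0.7593.

0.7593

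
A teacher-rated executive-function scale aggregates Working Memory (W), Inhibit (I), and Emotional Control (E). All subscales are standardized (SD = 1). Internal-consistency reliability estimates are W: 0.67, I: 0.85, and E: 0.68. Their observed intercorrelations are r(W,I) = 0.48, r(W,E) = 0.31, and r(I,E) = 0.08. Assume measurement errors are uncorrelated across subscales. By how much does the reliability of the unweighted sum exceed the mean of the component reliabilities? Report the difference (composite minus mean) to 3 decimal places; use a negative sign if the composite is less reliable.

Var(sum) = 3 + 1.74 = 4.74; true-score variance = 2.2 + 1.74 = 3.94; composite reliability = 0.8312.
Mean component reliability = 0.7333.
Difference = 0.8312 − 0.7333 = 0.098.

0.098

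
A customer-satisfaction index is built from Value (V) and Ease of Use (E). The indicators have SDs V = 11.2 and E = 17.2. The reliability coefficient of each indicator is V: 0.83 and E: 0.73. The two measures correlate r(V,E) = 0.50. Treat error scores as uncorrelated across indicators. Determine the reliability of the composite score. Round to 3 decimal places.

Var(V+E) = 11.2² + 17.2² + 2·[11.2·17.2·0.50] = 421.28 + 192.64 = 613.92.
Because errors are independent across components, Cov(Tᵢ,Tⱼ) = Cov(Xᵢ,Xⱼ); the off-diagonal part of the true-score variance is the same as above.
True-score variance = [11.2²·0.83 + 17.2²·0.73] + 192.64 = 320.078 + 192.64 = 512.718.
Reliability = 512.718 / 613.92 = 0.835.

0.835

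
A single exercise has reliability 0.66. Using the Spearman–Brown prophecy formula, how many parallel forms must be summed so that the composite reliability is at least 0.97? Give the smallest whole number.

17

k ≥ ρ*(1−ρ₁)/(ρ₁(1−ρ*)) = 0.97·0.34 / (0.66·0.03) = 16.657.
Smallest integer k = 17.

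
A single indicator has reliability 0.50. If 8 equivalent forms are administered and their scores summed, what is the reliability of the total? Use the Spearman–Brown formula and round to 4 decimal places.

0.8889

ρ_k = kρ / (1 + (k−1)ρ) = 8·0.50 / (1 + 7·0.50) = 4.000 / 4.500 = 0.8889.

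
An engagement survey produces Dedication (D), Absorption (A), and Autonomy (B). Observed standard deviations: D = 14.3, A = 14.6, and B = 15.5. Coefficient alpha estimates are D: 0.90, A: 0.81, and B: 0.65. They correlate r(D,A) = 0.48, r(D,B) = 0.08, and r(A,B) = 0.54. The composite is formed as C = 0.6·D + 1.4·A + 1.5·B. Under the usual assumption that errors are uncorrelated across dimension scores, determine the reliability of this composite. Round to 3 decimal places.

0.842

Var(C) = 0.6²·14.3² + 1.4²·14.6² + 1.5²·15.5² + 2·[0.84·14.3·14.6·0.48 + 0.9·14.3·15.5·0.08 + 2.1·14.6·15.5·0.54] = 1031.97 + 713.526 = 1745.5.
With uncorrelated errors the cross-covariances are all true-score covariance, so they carry over unchanged; only the diagonal terms shrink to ρᵢσᵢ².
True-score variance = [0.6²·14.3²·0.90 + 1.4²·14.6²·0.81 + 1.5²·15.5²·0.65] + 713.526 = 756.033 + 713.526 = 1469.56.
Reliability = 1469.56 / 1745.5 = 0.842.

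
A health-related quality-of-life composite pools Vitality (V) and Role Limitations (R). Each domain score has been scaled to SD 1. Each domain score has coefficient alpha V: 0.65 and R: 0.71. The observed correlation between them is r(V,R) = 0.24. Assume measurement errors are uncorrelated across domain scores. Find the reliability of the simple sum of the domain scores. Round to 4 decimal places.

0.7419

Var(V+R) = 2 + 2·[0.24] = 2 + 0.48 = 2.48.
Because errors are independent across components, Cov(Tᵢ,Tⱼ) = Cov(Xᵢ,Xⱼ); the off-diagonal part of the true-score variance is the same as above.
True-score variance = [0.65 + 0.71] + 0.48 = 1.36 + 0.48 = 1.84.
Reliability = 1.84 / 2.48 = 0.7419.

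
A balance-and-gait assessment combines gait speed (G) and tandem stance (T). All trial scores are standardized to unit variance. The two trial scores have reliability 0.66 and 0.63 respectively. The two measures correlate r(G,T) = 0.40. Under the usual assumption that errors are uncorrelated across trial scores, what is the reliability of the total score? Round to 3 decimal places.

0.746

Var(G+T) = 2 + 2·[0.40] = 2 + 0.8 = 2.8.
Because errors are independent across components, Cov(Tᵢ,Tⱼ) = Cov(Xᵢ,Xⱼ); the off-diagonal part of the true-score variance is the same as above.
True-score variance = [0.66 + 0.63] + 0.8 = 1.29 + 0.8 = 2.09.
Reliability = 2.09 / 2.8 = 0.746.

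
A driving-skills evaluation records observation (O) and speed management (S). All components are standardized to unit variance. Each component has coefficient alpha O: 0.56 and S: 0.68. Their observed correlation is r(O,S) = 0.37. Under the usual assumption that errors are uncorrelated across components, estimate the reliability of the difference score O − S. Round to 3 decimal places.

Var(O−S) = 1 + 1 − 2·0.37 = 2 − 0.74 = 1.26.
Under uncorrelated errors the observed covariances equal the true-score covariances, so only the own-variance terms attenuate.
True-score variance = [0.56 + 0.68] − 0.74 = 1.24 − 0.74 = 0.5.
Reliability = 0.5 / 1.26 = 0.397.

0.397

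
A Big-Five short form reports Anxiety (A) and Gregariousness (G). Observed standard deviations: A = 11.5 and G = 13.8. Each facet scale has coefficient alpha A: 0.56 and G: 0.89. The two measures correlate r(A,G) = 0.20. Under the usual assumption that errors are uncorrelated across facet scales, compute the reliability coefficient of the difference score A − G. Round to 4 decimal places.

0.6947

Var(A−G) = 11.5² + 13.8² − 2·11.5·13.8·0.20 = 322.69 − 63.48 = 259.21.
Under uncorrelated errors the observed covariances equal the true-score covariances, so only the own-variance terms attenuate.
True-score variance = [11.5²·0.56 + 13.8²·0.89] − 63.48 = 243.552 − 63.48 = 180.072.
Reliability = 180.072 / 259.21 = 0.6947.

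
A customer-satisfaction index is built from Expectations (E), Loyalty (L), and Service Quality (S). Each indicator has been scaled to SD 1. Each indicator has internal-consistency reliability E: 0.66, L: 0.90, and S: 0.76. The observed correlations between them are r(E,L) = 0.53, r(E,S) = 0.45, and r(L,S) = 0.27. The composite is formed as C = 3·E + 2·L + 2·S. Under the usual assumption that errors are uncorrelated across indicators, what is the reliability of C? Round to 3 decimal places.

0.857

Var(C) = 3² + 2² + 2² + 2·[6·0.53 + 6·0.45 + 4·0.27] = 17 + 13.92 = 30.92.
Because errors are independent across components, Cov(Tᵢ,Tⱼ) = Cov(Xᵢ,Xⱼ); the off-diagonal part of the true-score variance is the same as above.
True-score variance = [3²·0.66 + 2²·0.90 + 2²·0.76] + 13.92 = 12.58 + 13.92 = 26.5.
Reliability = 26.5 / 30.92 = 0.857.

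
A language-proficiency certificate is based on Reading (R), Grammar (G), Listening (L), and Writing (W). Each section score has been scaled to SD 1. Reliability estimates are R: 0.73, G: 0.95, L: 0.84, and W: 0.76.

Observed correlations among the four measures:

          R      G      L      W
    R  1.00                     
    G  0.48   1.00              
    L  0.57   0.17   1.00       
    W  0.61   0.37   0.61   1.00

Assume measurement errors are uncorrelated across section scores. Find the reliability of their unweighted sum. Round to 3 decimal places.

0.925

Var(R+G+L+W) = 4 + 2·[0.48 + 0.57 + 0.61 + 0.17 + 0.37 + 0.61] = 4 + 5.62 = 9.62.
Because errors are independent across components, Cov(Tᵢ,Tⱼ) = Cov(Xᵢ,Xⱼ); the off-diagonal part of the true-score variance is the same as above.
True-score variance = [0.73 + 0.95 + 0.84 + 0.76] + 5.62 = 3.28 + 5.62 = 8.9.
Reliability = 8.9 / 9.62 = 0.925.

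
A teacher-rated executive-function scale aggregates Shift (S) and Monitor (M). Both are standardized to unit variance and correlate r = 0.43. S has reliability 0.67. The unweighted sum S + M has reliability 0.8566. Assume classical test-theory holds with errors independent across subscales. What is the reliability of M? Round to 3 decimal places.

Var(S+M) = 2 + 2·0.43 = 2.860.
True-score variance = ρ_S + ρ_M + 2·0.43, so 0.8566 = (0.67 + ρ_M + 0.86) / 2.860.
ρ_M = 0.8566·2.860 − 0.67 − 0.86 = 0.920.

0.920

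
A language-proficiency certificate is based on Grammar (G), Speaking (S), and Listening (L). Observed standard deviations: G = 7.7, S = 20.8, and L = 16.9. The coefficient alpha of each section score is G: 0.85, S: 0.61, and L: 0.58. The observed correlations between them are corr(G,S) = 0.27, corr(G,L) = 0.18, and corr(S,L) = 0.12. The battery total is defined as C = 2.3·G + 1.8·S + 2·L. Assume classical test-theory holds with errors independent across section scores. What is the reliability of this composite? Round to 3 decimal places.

0.713

Var(C) = 2.3²·7.7² + 1.8²·20.8² + 2²·16.9² + 2·[4.14·7.7·20.8·0.27 + 4.6·7.7·16.9·0.18 + 3.6·20.8·16.9·0.12] = 2857.84 + 877.262 = 3735.1.
With uncorrelated errors the cross-covariances are all true-score covariance, so they carry over unchanged; only the diagonal terms shrink to ρᵢσᵢ².
True-score variance = [2.3²·7.7²·0.85 + 1.8²·20.8²·0.61 + 2²·16.9²·0.58] + 877.262 = 1784.28 + 877.262 = 2661.54.
Reliability = 2661.54 / 3735.1 = 0.713.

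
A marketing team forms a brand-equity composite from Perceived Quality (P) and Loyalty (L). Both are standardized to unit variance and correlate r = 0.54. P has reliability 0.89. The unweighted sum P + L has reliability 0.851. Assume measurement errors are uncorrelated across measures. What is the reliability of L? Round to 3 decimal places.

0.651

Var(P+L) = 2 + 2·0.54 = 3.080.
True-score variance = ρ_P + ρ_L + 2·0.54, so 0.851 = (0.89 + ρ_L + 1.08) / 3.080.
ρ_L = 0.851·3.080 − 0.89 − 1.08 = 0.651.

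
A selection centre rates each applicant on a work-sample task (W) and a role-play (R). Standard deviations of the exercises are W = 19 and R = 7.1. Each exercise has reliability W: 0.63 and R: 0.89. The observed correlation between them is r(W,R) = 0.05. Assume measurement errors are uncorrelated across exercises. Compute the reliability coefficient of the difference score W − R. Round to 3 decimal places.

0.650

Var(W−R) = 19² + 7.1² − 2·19·7.1·0.05 = 411.41 − 13.49 = 397.92.
With uncorrelated errors the cross-covariances are all true-score covariance, so they carry over unchanged; only the diagonal terms shrink to ρᵢσᵢ².
True-score variance = [19²·0.63 + 7.1²·0.89] − 13.49 = 272.295 − 13.49 = 258.805.
Reliability = 258.805 / 397.92 = 0.650.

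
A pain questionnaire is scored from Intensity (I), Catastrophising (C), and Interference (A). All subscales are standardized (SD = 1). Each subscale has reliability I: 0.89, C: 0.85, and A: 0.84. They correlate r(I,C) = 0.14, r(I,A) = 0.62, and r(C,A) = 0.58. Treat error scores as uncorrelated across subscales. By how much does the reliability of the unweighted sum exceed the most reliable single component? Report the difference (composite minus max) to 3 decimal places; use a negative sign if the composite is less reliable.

Var(sum) = 3 + 2.68 = 5.68; true-score variance = 2.58 + 2.68 = 5.26; composite reliability = 0.9261.
Max component reliability = 0.8900.
Difference = 0.9261 − 0.8900 = 0.036.

0.036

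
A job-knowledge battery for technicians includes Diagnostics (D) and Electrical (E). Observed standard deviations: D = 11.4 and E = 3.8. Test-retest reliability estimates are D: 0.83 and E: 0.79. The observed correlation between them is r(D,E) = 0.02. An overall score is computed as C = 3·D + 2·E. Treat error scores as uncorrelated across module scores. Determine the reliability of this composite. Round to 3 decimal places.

Var(C) = 3²·11.4² + 2²·3.8² + 2·[6·11.4·3.8·0.02] = 1227.4 + 10.3968 = 1237.8.
Under uncorrelated errors the observed covariances equal the true-score covariances, so only the own-variance terms attenuate.
True-score variance = [3²·11.4²·0.83 + 2²·3.8²·0.79] + 10.3968 = 1016.43 + 10.3968 = 1026.83.
Reliability = 1026.83 / 1237.8 = 0.830.

0.830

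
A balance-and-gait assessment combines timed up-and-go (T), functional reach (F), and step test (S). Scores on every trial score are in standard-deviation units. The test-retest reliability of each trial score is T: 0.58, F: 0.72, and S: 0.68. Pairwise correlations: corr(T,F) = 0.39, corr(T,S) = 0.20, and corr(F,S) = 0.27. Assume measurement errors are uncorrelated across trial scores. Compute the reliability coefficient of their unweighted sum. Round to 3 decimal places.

0.784

Var(T+F+S) = 3 + 2·[0.39 + 0.20 + 0.27] = 3 + 1.72 = 4.72.
Because errors are independent across components, Cov(Tᵢ,Tⱼ) = Cov(Xᵢ,Xⱼ); the off-diagonal part of the true-score variance is the same as above.
True-score variance = [0.58 + 0.72 + 0.68] + 1.72 = 1.98 + 1.72 = 3.7.
Reliability = 3.7 / 4.72 = 0.784.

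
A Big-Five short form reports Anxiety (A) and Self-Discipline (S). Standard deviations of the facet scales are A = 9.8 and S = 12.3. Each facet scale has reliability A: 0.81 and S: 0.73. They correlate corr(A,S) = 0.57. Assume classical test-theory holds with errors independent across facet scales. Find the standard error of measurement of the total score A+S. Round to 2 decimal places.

Var(total) = 247.33 + 137.416 = 384.746.
True-score variance = 188.234 + 137.416 = 325.65, so reliability = 0.8464.
Error variance = 384.746 − 325.65 = 59.0959; SEM = √59.0959 = 7.69.

7.69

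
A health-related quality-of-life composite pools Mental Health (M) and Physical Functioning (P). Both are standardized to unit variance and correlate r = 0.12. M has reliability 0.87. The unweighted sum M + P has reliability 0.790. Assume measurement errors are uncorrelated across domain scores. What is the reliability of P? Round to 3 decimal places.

Var(M+P) = 2 + 2·0.12 = 2.240.
True-score variance = ρ_M + ρ_P + 2·0.12, so 0.790 = (0.87 + ρ_P + 0.24) / 2.240.
ρ_P = 0.790·2.240 − 0.87 − 0.24 = 0.660.

0.660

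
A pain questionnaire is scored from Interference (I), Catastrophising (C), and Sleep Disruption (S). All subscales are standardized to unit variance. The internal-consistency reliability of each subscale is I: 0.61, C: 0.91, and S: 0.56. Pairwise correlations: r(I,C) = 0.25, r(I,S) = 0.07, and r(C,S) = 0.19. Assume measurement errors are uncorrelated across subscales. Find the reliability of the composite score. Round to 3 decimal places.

0.771

Var(I+C+S) = 3 + 2·[0.25 + 0.07 + 0.19] = 3 + 1.02 = 4.02.
With uncorrelated errors the cross-covariances are all true-score covariance, so they carry over unchanged; only the diagonal terms shrink to ρᵢσᵢ².
True-score variance = [0.61 + 0.91 + 0.56] + 1.02 = 2.08 + 1.02 = 3.1.
Reliability = 3.1 / 4.02 = 0.771.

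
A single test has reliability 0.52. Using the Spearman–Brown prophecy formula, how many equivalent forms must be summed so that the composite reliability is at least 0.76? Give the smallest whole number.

3

k ≥ ρ*(1−ρ₁)/(ρ₁(1−ρ*)) = 0.76·0.48 / (0.52·0.24) = 2.923.
Smallest integer k = 3.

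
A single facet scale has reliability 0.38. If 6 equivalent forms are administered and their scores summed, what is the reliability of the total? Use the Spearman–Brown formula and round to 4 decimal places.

ρ_k = kρ / (1 + (k−1)ρ) = 6·0.38 / (1 + 5·0.38) = 2.280 / 2.900 = 0.7862.

0.7862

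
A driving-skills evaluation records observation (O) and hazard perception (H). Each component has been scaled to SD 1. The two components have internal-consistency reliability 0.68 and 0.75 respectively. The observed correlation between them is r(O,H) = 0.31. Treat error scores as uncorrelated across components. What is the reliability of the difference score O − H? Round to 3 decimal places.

0.587

Var(O−H) = 1 + 1 − 2·0.31 = 2 − 0.62 = 1.38.
With uncorrelated errors the cross-covariances are all true-score covariance, so they carry over unchanged; only the diagonal terms shrink to ρᵢσᵢ².
True-score variance = [0.68 + 0.75] − 0.62 = 1.43 − 0.62 = 0.81.
Reliability = 0.81 / 1.38 = 0.587.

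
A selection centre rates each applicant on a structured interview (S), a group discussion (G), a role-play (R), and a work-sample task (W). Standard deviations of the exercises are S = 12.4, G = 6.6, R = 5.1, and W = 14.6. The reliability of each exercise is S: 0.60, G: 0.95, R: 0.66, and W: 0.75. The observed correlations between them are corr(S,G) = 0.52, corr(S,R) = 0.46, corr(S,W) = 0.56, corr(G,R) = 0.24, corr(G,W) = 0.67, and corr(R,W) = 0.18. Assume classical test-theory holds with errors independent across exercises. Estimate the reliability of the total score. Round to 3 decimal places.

0.868

Var(S+G+R+W) = 12.4² + 6.6² + 5.1² + 14.6² + 2·[12.4·6.6·0.52 + 12.4·5.1·0.46 + 12.4·14.6·0.56 + 6.6·5.1·0.24 + 6.6·14.6·0.67 + 5.1·14.6·0.18] = 436.49 + 518.144 = 954.634.
With uncorrelated errors the cross-covariances are all true-score covariance, so they carry over unchanged; only the diagonal terms shrink to ρᵢσᵢ².
True-score variance = [12.4²·0.60 + 6.6²·0.95 + 5.1²·0.66 + 14.6²·0.75] + 518.144 = 310.675 + 518.144 = 828.819.
Reliability = 828.819 / 954.634 = 0.868.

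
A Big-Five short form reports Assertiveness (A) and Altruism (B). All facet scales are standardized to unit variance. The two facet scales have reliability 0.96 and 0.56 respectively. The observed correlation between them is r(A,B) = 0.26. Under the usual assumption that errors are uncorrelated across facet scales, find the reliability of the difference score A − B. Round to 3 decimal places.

Var(A−B) = 1 + 1 − 2·0.26 = 2 − 0.52 = 1.48.
Because errors are independent across components, Cov(Tᵢ,Tⱼ) = Cov(Xᵢ,Xⱼ); the off-diagonal part of the true-score variance is the same as above.
True-score variance = [0.96 + 0.56] − 0.52 = 1.52 − 0.52 = 1.
Reliability = 1 / 1.48 = 0.676.

0.676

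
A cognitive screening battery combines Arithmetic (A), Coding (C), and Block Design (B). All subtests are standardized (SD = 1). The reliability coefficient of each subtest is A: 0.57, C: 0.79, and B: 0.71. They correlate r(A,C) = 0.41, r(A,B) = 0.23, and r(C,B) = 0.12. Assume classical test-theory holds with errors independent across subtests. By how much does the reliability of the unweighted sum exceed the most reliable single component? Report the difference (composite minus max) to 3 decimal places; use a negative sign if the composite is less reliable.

Var(sum) = 3 + 1.52 = 4.52; true-score variance = 2.07 + 1.52 = 3.59; composite reliability = 0.7942.
Max component reliability = 0.7900.
Difference = 0.7942 − 0.7900 = 0.004.

0.004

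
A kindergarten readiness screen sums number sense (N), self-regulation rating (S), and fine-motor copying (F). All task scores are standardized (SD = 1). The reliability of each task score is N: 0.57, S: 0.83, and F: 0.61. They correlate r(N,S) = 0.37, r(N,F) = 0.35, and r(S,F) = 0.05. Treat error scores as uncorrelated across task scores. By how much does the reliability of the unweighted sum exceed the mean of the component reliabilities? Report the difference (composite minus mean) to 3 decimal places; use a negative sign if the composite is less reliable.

Var(sum) = 3 + 1.54 = 4.54; true-score variance = 2.01 + 1.54 = 3.55; composite reliability = 0.7819.
Mean component reliability = 0.6700.
Difference = 0.7819 − 0.6700 = 0.112.

0.112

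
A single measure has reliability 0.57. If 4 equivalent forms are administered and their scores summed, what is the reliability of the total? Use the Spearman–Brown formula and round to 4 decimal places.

ρ_k = kρ / (1 + (k−1)ρ) = 4·0.57 / (1 + 3·0.57) = 2.280 / 2.710 = 0.8413.

0.8413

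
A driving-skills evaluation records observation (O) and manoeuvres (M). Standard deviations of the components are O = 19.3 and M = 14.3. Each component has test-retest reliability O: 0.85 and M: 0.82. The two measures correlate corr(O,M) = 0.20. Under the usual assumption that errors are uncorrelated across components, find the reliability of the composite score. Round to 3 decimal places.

Var(O+M) = 19.3² + 14.3² + 2·[19.3·14.3·0.20] = 576.98 + 110.396 = 687.376.
Under uncorrelated errors the observed covariances equal the true-score covariances, so only the own-variance terms attenuate.
True-score variance = [19.3²·0.85 + 14.3²·0.82] + 110.396 = 484.298 + 110.396 = 594.694.
Reliability = 594.694 / 687.376 = 0.865.

0.865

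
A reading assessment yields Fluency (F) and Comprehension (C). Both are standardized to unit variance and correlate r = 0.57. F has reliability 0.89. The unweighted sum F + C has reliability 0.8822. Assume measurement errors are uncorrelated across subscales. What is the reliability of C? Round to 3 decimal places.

Var(F+C) = 2 + 2·0.57 = 3.140.
True-score variance = ρ_F + ρ_C + 2·0.57, so 0.8822 = (0.89 + ρ_C + 1.14) / 3.140.
ρ_C = 0.8822·3.140 − 0.89 − 1.14 = 0.740.

0.740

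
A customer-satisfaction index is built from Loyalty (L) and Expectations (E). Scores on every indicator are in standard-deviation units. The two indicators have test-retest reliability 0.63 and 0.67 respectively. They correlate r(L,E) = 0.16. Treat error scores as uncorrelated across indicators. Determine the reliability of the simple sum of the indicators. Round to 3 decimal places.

0.698

Var(L+E) = 2 + 2·[0.16] = 2 + 0.32 = 2.32.
With uncorrelated errors the cross-covariances are all true-score covariance, so they carry over unchanged; only the diagonal terms shrink to ρᵢσᵢ².
True-score variance = [0.63 + 0.67] + 0.32 = 1.3 + 0.32 = 1.62.
Reliability = 1.62 / 2.32 = 0.698.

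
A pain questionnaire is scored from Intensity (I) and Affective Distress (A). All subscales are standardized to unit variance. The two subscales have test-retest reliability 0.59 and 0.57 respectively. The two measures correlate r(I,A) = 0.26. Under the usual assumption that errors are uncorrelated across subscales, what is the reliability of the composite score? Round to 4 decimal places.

Var(I+A) = 2 + 2·[0.26] = 2 + 0.52 = 2.52.
With uncorrelated errors the cross-covariances are all true-score covariance, so they carry over unchanged; only the diagonal terms shrink to ρᵢσᵢ².
True-score variance = [0.59 + 0.57] + 0.52 = 1.16 + 0.52 = 1.68.
Reliability = 1.68 / 2.52 = 0.6667.

0.6667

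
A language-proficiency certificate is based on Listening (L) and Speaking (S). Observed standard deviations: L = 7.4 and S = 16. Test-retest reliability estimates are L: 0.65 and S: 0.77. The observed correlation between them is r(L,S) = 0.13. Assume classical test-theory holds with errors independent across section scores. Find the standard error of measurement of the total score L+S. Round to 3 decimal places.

8.834

Var(total) = 310.76 + 30.784 = 341.544.
True-score variance = 232.714 + 30.784 = 263.498, so reliability = 0.7715.
Error variance = 341.544 − 263.498 = 78.046; SEM = √78.046 = 8.834.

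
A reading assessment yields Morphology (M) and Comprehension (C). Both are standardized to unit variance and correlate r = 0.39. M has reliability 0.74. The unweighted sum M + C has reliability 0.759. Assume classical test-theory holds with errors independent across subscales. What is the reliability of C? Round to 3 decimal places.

Var(M+C) = 2 + 2·0.39 = 2.780.
True-score variance = ρ_M + ρ_C + 2·0.39, so 0.759 = (0.74 + ρ_C + 0.78) / 2.780.
ρ_C = 0.759·2.780 − 0.74 − 0.78 = 0.590.

0.590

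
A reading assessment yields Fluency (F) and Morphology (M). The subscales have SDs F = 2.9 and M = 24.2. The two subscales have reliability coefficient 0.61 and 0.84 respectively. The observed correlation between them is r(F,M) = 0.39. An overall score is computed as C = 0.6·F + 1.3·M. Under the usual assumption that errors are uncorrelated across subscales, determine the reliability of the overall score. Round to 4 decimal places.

Var(C) = 0.6²·2.9² + 1.3²·24.2² + 2·[0.78·2.9·24.2·0.39] = 992.759 + 42.6975 = 1035.46.
Under uncorrelated errors the observed covariances equal the true-score covariances, so only the own-variance terms attenuate.
True-score variance = [0.6²·2.9²·0.61 + 1.3²·24.2²·0.84] + 42.6975 = 833.221 + 42.6975 = 875.919.
Reliability = 875.919 / 1035.46 = 0.8459.

0.8459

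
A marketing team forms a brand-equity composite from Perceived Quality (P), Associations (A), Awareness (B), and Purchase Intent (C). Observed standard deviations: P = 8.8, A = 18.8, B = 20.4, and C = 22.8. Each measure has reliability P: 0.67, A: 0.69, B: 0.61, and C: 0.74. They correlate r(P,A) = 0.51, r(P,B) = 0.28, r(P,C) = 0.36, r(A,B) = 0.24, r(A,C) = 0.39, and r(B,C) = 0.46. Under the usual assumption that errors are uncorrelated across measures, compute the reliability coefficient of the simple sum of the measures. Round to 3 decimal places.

0.841

Var(P+A+B+C) = 8.8² + 18.8² + 20.4² + 22.8² + 2·[8.8·18.8·0.51 + 8.8·20.4·0.28 + 8.8·22.8·0.36 + 18.8·20.4·0.24 + 18.8·22.8·0.39 + 20.4·22.8·0.46] = 1366.88 + 1360.08 = 2726.96.
Under uncorrelated errors the observed covariances equal the true-score covariances, so only the own-variance terms attenuate.
True-score variance = [8.8²·0.67 + 18.8²·0.69 + 20.4²·0.61 + 22.8²·0.74] + 1360.08 = 934.298 + 1360.08 = 2294.38.
Reliability = 2294.38 / 2726.96 = 0.841.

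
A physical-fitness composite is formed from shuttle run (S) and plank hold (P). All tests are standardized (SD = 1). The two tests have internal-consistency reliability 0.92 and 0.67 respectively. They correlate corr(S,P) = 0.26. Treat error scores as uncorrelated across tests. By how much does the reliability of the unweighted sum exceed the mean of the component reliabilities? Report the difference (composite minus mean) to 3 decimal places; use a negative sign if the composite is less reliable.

Var(sum) = 2 + 0.52 = 2.52; true-score variance = 1.59 + 0.52 = 2.11; composite reliability = 0.8373.
Mean component reliability = 0.7950.
Difference = 0.8373 − 0.7950 = 0.042.

0.042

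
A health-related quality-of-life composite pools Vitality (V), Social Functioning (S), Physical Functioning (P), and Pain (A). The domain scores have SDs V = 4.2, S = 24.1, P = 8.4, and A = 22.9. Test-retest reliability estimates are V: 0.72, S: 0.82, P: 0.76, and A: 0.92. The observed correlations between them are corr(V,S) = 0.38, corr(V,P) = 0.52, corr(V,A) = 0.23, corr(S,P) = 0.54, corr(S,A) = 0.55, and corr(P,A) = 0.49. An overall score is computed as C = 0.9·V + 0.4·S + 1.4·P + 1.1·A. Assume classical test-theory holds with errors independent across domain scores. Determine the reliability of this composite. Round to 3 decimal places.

0.938

Var(C) = 0.9²·4.2² + 0.4²·24.1² + 1.4²·8.4² + 1.1²·22.9² + 2·[0.36·4.2·24.1·0.38 + 1.26·4.2·8.4·0.52 + 0.99·4.2·22.9·0.23 + 0.56·24.1·8.4·0.54 + 0.44·24.1·22.9·0.55 + 1.54·8.4·22.9·0.49] = 880.052 + 797.585 = 1677.64.
Because errors are independent across components, Cov(Tᵢ,Tⱼ) = Cov(Xᵢ,Xⱼ); the off-diagonal part of the true-score variance is the same as above.
True-score variance = [0.9²·4.2²·0.72 + 0.4²·24.1²·0.82 + 1.4²·8.4²·0.76 + 1.1²·22.9²·0.92] + 797.585 = 775.369 + 797.585 = 1572.95.
Reliability = 1572.95 / 1677.64 = 0.938.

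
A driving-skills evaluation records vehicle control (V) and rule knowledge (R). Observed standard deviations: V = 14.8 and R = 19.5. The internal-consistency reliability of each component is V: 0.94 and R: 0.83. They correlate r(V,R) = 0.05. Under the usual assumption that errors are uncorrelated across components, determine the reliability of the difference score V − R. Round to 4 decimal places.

Var(V−R) = 14.8² + 19.5² − 2·14.8·19.5·0.05 = 599.29 − 28.86 = 570.43.
Because errors are independent across components, Cov(Tᵢ,Tⱼ) = Cov(Xᵢ,Xⱼ); the off-diagonal part of the true-score variance is the same as above.
True-score variance = [14.8²·0.94 + 19.5²·0.83] − 28.86 = 521.505 − 28.86 = 492.645.
Reliability = 492.645 / 570.43 = 0.8636.

0.8636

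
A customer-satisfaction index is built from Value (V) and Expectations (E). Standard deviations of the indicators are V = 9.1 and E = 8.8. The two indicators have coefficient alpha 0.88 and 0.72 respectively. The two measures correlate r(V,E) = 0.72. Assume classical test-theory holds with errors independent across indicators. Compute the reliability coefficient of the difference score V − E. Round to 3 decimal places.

Var(V−E) = 9.1² + 8.8² − 2·9.1·8.8·0.72 = 160.25 − 115.315 = 44.9348.
Under uncorrelated errors the observed covariances equal the true-score covariances, so only the own-variance terms attenuate.
True-score variance = [9.1²·0.88 + 8.8²·0.72] − 115.315 = 128.63 − 115.315 = 13.3144.
Reliability = 13.3144 / 44.9348 = 0.296.

0.296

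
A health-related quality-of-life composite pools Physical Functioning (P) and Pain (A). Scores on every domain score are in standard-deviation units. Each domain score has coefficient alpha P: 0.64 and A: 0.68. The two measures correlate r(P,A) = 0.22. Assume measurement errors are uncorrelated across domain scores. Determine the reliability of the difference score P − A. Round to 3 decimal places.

Var(P−A) = 1 + 1 − 2·0.22 = 2 − 0.44 = 1.56.
With uncorrelated errors the cross-covariances are all true-score covariance, so they carry over unchanged; only the diagonal terms shrink to ρᵢσᵢ².
True-score variance = [0.64 + 0.68] − 0.44 = 1.32 − 0.44 = 0.88.
Reliability = 0.88 / 1.56 = 0.564.

0.564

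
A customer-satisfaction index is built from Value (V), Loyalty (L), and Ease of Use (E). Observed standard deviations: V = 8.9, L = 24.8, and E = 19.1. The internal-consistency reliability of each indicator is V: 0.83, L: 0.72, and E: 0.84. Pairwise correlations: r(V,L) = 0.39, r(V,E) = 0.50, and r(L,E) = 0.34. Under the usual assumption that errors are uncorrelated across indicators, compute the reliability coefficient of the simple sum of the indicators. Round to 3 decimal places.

0.858

Var(V+L+E) = 8.9² + 24.8² + 19.1² + 2·[8.9·24.8·0.39 + 8.9·19.1·0.50 + 24.8·19.1·0.34] = 1059.06 + 664.254 = 1723.31.
Under uncorrelated errors the observed covariances equal the true-score covariances, so only the own-variance terms attenuate.
True-score variance = [8.9²·0.83 + 24.8²·0.72 + 19.1²·0.84] + 664.254 = 815.014 + 664.254 = 1479.27.
Reliability = 1479.27 / 1723.31 = 0.858.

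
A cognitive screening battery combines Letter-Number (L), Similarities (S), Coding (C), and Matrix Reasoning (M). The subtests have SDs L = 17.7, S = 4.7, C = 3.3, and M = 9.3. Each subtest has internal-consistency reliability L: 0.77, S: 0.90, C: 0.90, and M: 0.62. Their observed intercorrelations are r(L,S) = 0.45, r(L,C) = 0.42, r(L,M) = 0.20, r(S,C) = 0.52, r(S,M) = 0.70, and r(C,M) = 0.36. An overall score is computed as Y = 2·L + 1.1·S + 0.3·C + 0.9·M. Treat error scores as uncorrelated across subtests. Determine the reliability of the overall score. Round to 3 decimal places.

Var(Y) = 2²·17.7² + 1.1²·4.7² + 0.3²·3.3² + 0.9²·9.3² + 2·[2.2·17.7·4.7·0.45 + 0.6·17.7·3.3·0.42 + 1.8·17.7·9.3·0.20 + 0.33·4.7·3.3·0.52 + 0.99·4.7·9.3·0.70 + 0.27·3.3·9.3·0.36] = 1350.93 + 384.545 = 1735.47.
With uncorrelated errors the cross-covariances are all true-score covariance, so they carry over unchanged; only the diagonal terms shrink to ρᵢσᵢ².
True-score variance = [2²·17.7²·0.77 + 1.1²·4.7²·0.90 + 0.3²·3.3²·0.90 + 0.9²·9.3²·0.62] + 384.545 = 1033.31 + 384.545 = 1417.85.
Reliability = 1417.85 / 1735.47 = 0.817.

0.817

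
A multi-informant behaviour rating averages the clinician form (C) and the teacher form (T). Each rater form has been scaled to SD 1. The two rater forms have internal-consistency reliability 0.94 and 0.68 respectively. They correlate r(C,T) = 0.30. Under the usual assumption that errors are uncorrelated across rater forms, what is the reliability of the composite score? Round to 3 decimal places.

Var(C+T) = 2 + 2·[0.30] = 2 + 0.6 = 2.6.
Because errors are independent across components, Cov(Tᵢ,Tⱼ) = Cov(Xᵢ,Xⱼ); the off-diagonal part of the true-score variance is the same as above.
True-score variance = [0.94 + 0.68] + 0.6 = 1.62 + 0.6 = 2.22.
Reliability = 2.22 / 2.6 = 0.854.

0.854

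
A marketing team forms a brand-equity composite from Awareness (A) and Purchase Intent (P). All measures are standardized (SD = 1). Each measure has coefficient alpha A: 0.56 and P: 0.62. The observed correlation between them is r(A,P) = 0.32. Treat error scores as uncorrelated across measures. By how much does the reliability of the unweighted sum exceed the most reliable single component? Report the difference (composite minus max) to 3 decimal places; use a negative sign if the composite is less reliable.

Var(sum) = 2 + 0.64 = 2.64; true-score variance = 1.18 + 0.64 = 1.82; composite reliability = 0.6894.
Max component reliability = 0.6200.
Difference = 0.6894 − 0.6200 = 0.069.

0.069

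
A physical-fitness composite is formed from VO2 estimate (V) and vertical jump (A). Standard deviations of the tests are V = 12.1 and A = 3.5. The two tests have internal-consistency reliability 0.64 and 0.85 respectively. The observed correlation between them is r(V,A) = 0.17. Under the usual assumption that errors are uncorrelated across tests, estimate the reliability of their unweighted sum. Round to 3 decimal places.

0.685

Var(V+A) = 12.1² + 3.5² + 2·[12.1·3.5·0.17] = 158.66 + 14.399 = 173.059.
With uncorrelated errors the cross-covariances are all true-score covariance, so they carry over unchanged; only the diagonal terms shrink to ρᵢσᵢ².
True-score variance = [12.1²·0.64 + 3.5²·0.85] + 14.399 = 104.115 + 14.399 = 118.514.
Reliability = 118.514 / 173.059 = 0.685.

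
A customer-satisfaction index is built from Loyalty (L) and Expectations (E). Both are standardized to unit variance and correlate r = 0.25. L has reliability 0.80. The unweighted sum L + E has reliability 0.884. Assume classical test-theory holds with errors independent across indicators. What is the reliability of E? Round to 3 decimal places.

Var(L+E) = 2 + 2·0.25 = 2.500.
True-score variance = ρ_L + ρ_E + 2·0.25, so 0.884 = (0.80 + ρ_E + 0.50) / 2.500.
ρ_E = 0.884·2.500 − 0.80 − 0.50 = 0.910.

0.910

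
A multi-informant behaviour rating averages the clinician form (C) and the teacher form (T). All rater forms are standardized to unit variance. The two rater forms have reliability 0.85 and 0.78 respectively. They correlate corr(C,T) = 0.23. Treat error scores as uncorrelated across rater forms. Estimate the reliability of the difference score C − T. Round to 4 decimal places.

0.7597

Var(C−T) = 1 + 1 − 2·0.23 = 2 − 0.46 = 1.54.
Because errors are independent across components, Cov(Tᵢ,Tⱼ) = Cov(Xᵢ,Xⱼ); the off-diagonal part of the true-score variance is the same as above.
True-score variance = [0.85 + 0.78] − 0.46 = 1.63 − 0.46 = 1.17.
Reliability = 1.17 / 1.54 = 0.7597.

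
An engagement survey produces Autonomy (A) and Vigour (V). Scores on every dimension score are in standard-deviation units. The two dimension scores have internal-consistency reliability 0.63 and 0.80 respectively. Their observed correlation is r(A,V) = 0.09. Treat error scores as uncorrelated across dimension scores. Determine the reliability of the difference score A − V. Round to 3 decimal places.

Var(A−V) = 1 + 1 − 2·0.09 = 2 − 0.18 = 1.82.
Under uncorrelated errors the observed covariances equal the true-score covariances, so only the own-variance terms attenuate.
True-score variance = [0.63 + 0.80] − 0.18 = 1.43 − 0.18 = 1.25.
Reliability = 1.25 / 1.82 = 0.687.

0.687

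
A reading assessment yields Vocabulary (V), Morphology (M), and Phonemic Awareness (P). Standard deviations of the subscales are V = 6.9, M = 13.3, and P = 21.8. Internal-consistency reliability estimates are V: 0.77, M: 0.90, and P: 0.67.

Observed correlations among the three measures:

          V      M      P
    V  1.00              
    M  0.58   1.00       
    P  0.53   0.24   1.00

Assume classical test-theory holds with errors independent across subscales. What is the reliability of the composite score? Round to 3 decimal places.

Var(V+M+P) = 6.9² + 13.3² + 21.8² + 2·[6.9·13.3·0.58 + 6.9·21.8·0.53 + 13.3·21.8·0.24] = 699.74 + 405.07 = 1104.81.
With uncorrelated errors the cross-covariances are all true-score covariance, so they carry over unchanged; only the diagonal terms shrink to ρᵢσᵢ².
True-score variance = [6.9²·0.77 + 13.3²·0.90 + 21.8²·0.67] + 405.07 = 514.272 + 405.07 = 919.341.
Reliability = 919.341 / 1104.81 = 0.832.

0.832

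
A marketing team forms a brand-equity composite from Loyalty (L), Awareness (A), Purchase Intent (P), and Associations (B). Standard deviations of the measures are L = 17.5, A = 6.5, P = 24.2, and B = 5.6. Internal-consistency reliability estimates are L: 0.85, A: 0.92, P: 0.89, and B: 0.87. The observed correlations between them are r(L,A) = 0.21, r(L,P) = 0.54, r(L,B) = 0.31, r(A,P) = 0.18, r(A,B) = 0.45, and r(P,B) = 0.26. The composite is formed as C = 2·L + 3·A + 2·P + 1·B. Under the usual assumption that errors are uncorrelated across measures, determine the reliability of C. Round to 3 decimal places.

Var(C) = 2²·17.5² + 3²·6.5² + 2²·24.2² + 5.6² + 2·[6·17.5·6.5·0.21 + 4·17.5·24.2·0.54 + 2·17.5·5.6·0.31 + 6·6.5·24.2·0.18 + 3·6.5·5.6·0.45 + 2·24.2·5.6·0.26] = 3979.17 + 2816.68 = 6795.85.
With uncorrelated errors the cross-covariances are all true-score covariance, so they carry over unchanged; only the diagonal terms shrink to ρᵢσᵢ².
True-score variance = [2²·17.5²·0.85 + 3²·6.5²·0.92 + 2²·24.2²·0.89 + 5.6²·0.87] + 2816.68 = 3503.24 + 2816.68 = 6319.92.
Reliability = 6319.92 / 6795.85 = 0.930.

0.930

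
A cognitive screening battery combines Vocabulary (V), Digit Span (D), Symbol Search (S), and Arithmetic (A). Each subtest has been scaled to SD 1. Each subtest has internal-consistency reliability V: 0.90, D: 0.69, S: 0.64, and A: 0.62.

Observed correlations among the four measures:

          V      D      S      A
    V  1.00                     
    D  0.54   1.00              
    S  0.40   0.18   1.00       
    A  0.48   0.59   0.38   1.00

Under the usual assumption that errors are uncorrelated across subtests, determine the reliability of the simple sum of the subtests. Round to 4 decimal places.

Var(V+D+S+A) = 4 + 2·[0.54 + 0.40 + 0.48 + 0.18 + 0.59 + 0.38] = 4 + 5.14 = 9.14.
Under uncorrelated errors the observed covariances equal the true-score covariances, so only the own-variance terms attenuate.
True-score variance = [0.90 + 0.69 + 0.64 + 0.62] + 5.14 = 2.85 + 5.14 = 7.99.
Reliability = 7.99 / 9.14 = 0.8742.

0.8742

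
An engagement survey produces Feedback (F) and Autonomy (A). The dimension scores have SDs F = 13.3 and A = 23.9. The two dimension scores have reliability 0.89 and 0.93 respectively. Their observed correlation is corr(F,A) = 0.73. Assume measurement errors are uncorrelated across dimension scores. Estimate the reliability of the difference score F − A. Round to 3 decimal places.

0.791

Var(F−A) = 13.3² + 23.9² − 2·13.3·23.9·0.73 = 748.1 − 464.09 = 284.01.
Under uncorrelated errors the observed covariances equal the true-score covariances, so only the own-variance terms attenuate.
True-score variance = [13.3²·0.89 + 23.9²·0.93] − 464.09 = 688.657 − 464.09 = 224.567.
Reliability = 224.567 / 284.01 = 0.791.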